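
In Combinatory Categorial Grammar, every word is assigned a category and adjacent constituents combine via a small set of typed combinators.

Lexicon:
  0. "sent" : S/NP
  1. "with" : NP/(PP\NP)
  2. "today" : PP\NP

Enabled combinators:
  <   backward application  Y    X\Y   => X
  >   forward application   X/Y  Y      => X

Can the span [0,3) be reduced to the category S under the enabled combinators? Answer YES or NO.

YES

[0,3] S   >
  [0,1] "sent" : S/NP
  [1,3] NP   >
    [1,2] "with" : NP/(PP\NP)
    [2,3] "today" : PP\NP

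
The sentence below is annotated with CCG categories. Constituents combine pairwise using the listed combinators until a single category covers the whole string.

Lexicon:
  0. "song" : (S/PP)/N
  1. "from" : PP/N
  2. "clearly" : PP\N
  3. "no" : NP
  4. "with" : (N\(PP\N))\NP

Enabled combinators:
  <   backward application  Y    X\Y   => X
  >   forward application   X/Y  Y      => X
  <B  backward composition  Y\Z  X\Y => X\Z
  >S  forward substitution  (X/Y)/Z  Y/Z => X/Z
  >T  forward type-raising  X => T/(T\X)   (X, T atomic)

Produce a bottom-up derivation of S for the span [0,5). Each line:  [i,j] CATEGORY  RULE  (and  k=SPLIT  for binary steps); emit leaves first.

[0,1] (S/PP)/N  lex  "song"
[1,2] PP/N  lex  "from"
[0,2] S/N  >S  k=1
[2,3] PP\N  lex  "clearly"
[3,4] NP  lex  "no"
[4,5] (N\(PP\N))\NP  lex  "with"
[3,5] N\(PP\N)  <  k=4
[2,5] N  <  k=3
[0,5] S  >  k=2

[0,5] S   >
  [0,2] S/N   >S
    [0,1] "song" : (S/PP)/N
    [1,2] "from" : PP/N
  [2,5] N   <
    [2,3] "clearly" : PP\N
    [3,5] N\(PP\N)   <
      [3,4] "no" : NP
      [4,5] "with" : (N\(PP\N))\NP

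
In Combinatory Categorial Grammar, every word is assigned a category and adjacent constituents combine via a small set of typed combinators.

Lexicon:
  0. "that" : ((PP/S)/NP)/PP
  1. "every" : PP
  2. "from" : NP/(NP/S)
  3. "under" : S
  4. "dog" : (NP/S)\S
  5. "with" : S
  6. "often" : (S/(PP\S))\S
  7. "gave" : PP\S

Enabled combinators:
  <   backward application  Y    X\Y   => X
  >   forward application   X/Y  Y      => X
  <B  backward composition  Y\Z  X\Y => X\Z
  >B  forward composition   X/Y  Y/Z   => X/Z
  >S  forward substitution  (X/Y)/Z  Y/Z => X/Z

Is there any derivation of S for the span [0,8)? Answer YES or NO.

((PP/S)/NP)/PP PP NP/(NP/S) S (NP/S)\S S (S/(PP\S))\S PP\S
CKY chart[0,8] = {PP}; S ∉ chart

NO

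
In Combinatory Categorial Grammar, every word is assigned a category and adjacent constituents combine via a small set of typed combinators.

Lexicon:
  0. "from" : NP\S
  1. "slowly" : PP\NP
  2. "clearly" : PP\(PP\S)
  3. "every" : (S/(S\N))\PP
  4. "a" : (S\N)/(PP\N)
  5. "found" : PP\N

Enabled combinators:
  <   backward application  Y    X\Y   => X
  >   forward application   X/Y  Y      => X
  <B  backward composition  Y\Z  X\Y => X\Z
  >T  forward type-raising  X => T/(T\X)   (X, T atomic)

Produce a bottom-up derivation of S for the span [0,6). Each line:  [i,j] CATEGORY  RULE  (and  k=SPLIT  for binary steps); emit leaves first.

[0,6] S   >
  [0,4] S/(S\N)   <
    [0,3] PP   <
      [0,2] PP\S   <B
        [0,1] "from" : NP\S
        [1,2] "slowly" : PP\NP
      [2,3] "clearly" : PP\(PP\S)
    [3,4] "every" : (S/(S\N))\PP
  [4,6] S\N   >
    [4,5] "a" : (S\N)/(PP\N)
    [5,6] "found" : PP\N

[0,1] NP\S  lex  "from"
[1,2] PP\NP  lex  "slowly"
[0,2] PP\S  <B  k=1
[2,3] PP\(PP\S)  lex  "clearly"
[0,3] PP  <  k=2
[3,4] (S/(S\N))\PP  lex  "every"
[0,4] S/(S\N)  <  k=3
[4,5] (S\N)/(PP\N)  lex  "a"
[5,6] PP\N  lex  "found"
[4,6] S\N  >  k=5
[0,6] S  >  k=4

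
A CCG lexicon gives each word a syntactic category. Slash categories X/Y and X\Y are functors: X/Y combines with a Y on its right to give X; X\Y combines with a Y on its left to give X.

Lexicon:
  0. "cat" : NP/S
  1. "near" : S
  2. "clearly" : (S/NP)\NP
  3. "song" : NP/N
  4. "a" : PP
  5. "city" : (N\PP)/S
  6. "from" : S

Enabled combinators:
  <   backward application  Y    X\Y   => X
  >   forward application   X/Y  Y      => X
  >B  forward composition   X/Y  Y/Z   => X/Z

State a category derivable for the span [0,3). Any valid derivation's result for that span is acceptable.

S/NP

[0,7] S   >
  [0,3] S/NP   <
    [0,2] NP   >
      [0,1] "cat" : NP/S
      [1,2] "near" : S
    [2,3] "clearly" : (S/NP)\NP
  [3,7] NP   >
    [3,4] "song" : NP/N
    [4,7] N   <
      [4,5] "a" : PP
      [5,7] N\PP   >
        [5,6] "city" : (N\PP)/S
        [6,7] "from" : S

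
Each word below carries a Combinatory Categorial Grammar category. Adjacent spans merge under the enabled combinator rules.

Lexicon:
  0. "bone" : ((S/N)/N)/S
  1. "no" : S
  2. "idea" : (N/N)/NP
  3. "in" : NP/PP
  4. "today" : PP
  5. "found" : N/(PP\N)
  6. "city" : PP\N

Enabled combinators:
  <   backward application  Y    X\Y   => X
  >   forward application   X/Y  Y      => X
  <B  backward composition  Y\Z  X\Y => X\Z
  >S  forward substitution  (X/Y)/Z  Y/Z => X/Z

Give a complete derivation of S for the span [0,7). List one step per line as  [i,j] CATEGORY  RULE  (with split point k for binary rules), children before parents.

[0,1] ((S/N)/N)/S  lex  "bone"
[1,2] S  lex  "no"
[0,2] (S/N)/N  >  k=1
[2,3] (N/N)/NP  lex  "idea"
[3,4] NP/PP  lex  "in"
[4,5] PP  lex  "today"
[3,5] NP  >  k=4
[2,5] N/N  >  k=3
[0,5] S/N  >S  k=2
[5,6] N/(PP\N)  lex  "found"
[6,7] PP\N  lex  "city"
[5,7] N  >  k=6
[0,7] S  >  k=5

[0,7] S   >
  [0,5] S/N   >S
    [0,2] (S/N)/N   >
      [0,1] "bone" : ((S/N)/N)/S
      [1,2] "no" : S
    [2,5] N/N   >
      [2,3] "idea" : (N/N)/NP
      [3,5] NP   >
        [3,4] "in" : NP/PP
        [4,5] "today" : PP
  [5,7] N   >
    [5,6] "found" : N/(PP\N)
    [6,7] "city" : PP\N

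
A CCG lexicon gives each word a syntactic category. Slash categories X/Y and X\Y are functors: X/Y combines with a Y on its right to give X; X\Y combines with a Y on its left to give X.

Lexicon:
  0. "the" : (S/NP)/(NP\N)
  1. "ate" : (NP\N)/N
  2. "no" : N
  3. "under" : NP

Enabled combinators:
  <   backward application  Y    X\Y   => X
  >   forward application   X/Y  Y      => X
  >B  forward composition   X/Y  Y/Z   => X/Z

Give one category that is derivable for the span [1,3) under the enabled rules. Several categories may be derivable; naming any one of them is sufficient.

[0,4] S   >
  [0,3] S/NP   >
    [0,1] "the" : (S/NP)/(NP\N)
    [1,3] NP\N   >
      [1,2] "ate" : (NP\N)/N
      [2,3] "no" : N
  [3,4] "under" : NP

NP\N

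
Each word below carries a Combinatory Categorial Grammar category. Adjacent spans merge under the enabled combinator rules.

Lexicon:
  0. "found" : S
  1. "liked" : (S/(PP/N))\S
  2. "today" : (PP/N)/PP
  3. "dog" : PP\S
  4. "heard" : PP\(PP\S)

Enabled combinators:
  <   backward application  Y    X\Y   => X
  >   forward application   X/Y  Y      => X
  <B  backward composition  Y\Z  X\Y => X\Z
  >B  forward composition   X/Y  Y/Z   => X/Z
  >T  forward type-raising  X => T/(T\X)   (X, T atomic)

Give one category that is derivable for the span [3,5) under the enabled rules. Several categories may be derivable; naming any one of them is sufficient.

PP

[0,5] S   >
  [0,2] S/(PP/N)   <
    [0,1] "found" : S
    [1,2] "liked" : (S/(PP/N))\S
  [2,5] PP/N   >
    [2,3] "today" : (PP/N)/PP
    [3,5] PP   <
      [3,4] "dog" : PP\S
      [4,5] "heard" : PP\(PP\S)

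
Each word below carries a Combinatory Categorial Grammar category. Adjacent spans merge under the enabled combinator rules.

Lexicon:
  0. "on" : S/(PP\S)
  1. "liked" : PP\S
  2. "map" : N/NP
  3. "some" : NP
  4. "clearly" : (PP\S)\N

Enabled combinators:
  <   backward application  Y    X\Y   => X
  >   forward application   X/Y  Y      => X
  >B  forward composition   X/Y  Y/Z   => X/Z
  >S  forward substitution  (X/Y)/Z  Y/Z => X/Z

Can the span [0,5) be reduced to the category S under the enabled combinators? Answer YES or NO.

NO

S/(PP\S) PP\S N/NP NP (PP\S)\N
CKY chart[0,5] = {PP}; S ∉ chart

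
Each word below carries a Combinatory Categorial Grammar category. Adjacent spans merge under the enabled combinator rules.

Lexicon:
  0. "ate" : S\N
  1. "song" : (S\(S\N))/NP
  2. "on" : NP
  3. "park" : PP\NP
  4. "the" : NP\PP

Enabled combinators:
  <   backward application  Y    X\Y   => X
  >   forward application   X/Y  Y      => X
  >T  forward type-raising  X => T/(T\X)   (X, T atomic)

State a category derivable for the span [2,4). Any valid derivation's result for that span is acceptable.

[0,5] S   <
  [0,1] "ate" : S\N
  [1,5] S\(S\N)   >
    [1,2] "song" : (S\(S\N))/NP
    [2,5] NP   <
      [2,4] PP   <
        [2,3] "on" : NP
        [3,4] "park" : PP\NP
      [4,5] "the" : NP\PP

PP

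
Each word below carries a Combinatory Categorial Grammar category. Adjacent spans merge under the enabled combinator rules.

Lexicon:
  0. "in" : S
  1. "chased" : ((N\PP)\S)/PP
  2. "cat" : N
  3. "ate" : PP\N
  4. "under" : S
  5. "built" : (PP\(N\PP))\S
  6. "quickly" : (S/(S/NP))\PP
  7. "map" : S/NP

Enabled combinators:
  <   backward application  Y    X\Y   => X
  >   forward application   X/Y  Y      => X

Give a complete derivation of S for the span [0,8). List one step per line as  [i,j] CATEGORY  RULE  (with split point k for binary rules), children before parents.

[0,8] S   >
  [0,7] S/(S/NP)   <
    [0,6] PP   <
      [0,4] N\PP   <
        [0,1] "in" : S
        [1,4] (N\PP)\S   >
          [1,2] "chased" : ((N\PP)\S)/PP
          [2,4] PP   <
            [2,3] "cat" : N
            [3,4] "ate" : PP\N
      [4,6] PP\(N\PP)   <
        [4,5] "under" : S
        [5,6] "built" : (PP\(N\PP))\S
    [6,7] "quickly" : (S/(S/NP))\PP
  [7,8] "map" : S/NP

[0,1] S  lex  "in"
[1,2] ((N\PP)\S)/PP  lex  "chased"
[2,3] N  lex  "cat"
[3,4] PP\N  lex  "ate"
[2,4] PP  <  k=3
[1,4] (N\PP)\S  >  k=2
[0,4] N\PP  <  k=1
[4,5] S  lex  "under"
[5,6] (PP\(N\PP))\S  lex  "built"
[4,6] PP\(N\PP)  <  k=5
[0,6] PP  <  k=4
[6,7] (S/(S/NP))\PP  lex  "quickly"
[0,7] S/(S/NP)  <  k=6
[7,8] S/NP  lex  "map"
[0,8] S  >  k=7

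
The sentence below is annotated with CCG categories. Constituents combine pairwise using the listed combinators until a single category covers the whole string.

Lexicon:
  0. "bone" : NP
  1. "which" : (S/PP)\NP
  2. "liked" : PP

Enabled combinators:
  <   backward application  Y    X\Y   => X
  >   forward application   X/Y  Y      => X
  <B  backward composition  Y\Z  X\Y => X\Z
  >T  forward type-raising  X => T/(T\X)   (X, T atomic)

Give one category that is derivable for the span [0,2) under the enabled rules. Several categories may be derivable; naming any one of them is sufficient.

[0,3] S   >
  [0,2] S/PP   <
    [0,1] "bone" : NP
    [1,2] "which" : (S/PP)\NP
  [2,3] "liked" : PP

S/PP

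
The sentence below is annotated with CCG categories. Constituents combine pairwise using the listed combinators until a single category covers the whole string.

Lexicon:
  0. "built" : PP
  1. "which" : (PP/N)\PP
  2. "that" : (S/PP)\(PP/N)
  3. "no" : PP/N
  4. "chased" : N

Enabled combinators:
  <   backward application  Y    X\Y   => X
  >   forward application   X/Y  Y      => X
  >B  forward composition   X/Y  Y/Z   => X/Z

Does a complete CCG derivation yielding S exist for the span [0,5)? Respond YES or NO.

YES

[0,5] S   >
  [0,3] S/PP   <
    [0,2] PP/N   <
      [0,1] "built" : PP
      [1,2] "which" : (PP/N)\PP
    [2,3] "that" : (S/PP)\(PP/N)
  [3,5] PP   >
    [3,4] "no" : PP/N
    [4,5] "chased" : N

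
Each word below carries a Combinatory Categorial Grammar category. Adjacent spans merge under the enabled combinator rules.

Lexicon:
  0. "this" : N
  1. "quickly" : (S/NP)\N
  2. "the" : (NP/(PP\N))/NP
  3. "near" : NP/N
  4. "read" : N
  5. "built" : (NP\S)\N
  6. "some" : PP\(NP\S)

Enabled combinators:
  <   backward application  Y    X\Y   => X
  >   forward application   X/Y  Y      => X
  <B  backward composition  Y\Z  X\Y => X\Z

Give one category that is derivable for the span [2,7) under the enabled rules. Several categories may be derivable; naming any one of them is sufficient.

NP

[0,7] S   >
  [0,2] S/NP   <
    [0,1] "this" : N
    [1,2] "quickly" : (S/NP)\N
  [2,7] NP   >
    [2,5] NP/(PP\N)   >
      [2,3] "the" : (NP/(PP\N))/NP
      [3,5] NP   >
        [3,4] "near" : NP/N
        [4,5] "read" : N
    [5,7] PP\N   <B
      [5,6] "built" : (NP\S)\N
      [6,7] "some" : PP\(NP\S)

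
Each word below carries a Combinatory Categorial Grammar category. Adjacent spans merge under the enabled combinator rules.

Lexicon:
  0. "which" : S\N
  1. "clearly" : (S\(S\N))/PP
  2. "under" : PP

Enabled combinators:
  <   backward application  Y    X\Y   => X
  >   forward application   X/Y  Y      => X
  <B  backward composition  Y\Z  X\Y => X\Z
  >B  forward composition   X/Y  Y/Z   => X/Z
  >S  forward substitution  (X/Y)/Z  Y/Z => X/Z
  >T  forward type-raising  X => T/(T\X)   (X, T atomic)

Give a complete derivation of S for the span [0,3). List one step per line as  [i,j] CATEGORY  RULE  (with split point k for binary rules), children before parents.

[0,1] S\N  lex  "which"
[1,2] (S\(S\N))/PP  lex  "clearly"
[2,3] PP  lex  "under"
[1,3] S\(S\N)  >  k=2
[0,3] S  <  k=1

[0,3] S   <
  [0,1] "which" : S\N
  [1,3] S\(S\N)   >
    [1,2] "clearly" : (S\(S\N))/PP
    [2,3] "under" : PP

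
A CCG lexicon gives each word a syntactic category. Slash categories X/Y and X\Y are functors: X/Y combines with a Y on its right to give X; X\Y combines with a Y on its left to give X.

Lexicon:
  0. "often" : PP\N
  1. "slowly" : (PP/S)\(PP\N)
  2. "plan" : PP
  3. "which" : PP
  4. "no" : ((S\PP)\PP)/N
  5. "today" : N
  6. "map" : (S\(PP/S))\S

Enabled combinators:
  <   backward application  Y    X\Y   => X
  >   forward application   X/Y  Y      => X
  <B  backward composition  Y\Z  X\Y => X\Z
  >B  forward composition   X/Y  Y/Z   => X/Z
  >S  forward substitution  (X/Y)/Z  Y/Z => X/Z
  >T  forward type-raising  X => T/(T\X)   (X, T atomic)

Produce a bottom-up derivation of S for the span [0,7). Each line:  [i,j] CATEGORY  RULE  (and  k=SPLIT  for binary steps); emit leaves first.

[0,7] S   <
  [0,2] PP/S   <
    [0,1] "often" : PP\N
    [1,2] "slowly" : (PP/S)\(PP\N)
  [2,7] S\(PP/S)   <
    [2,6] S   >
      [2,3] S/(S\PP)   >T
        [2,3] "plan" : PP
      [3,6] S\PP   <
        [3,4] "which" : PP
        [4,6] (S\PP)\PP   >
          [4,5] "no" : ((S\PP)\PP)/N
          [5,6] "today" : N
    [6,7] "map" : (S\(PP/S))\S

[0,1] PP\N  lex  "often"
[1,2] (PP/S)\(PP\N)  lex  "slowly"
[0,2] PP/S  <  k=1
[2,3] PP  lex  "plan"
[2,3] S/(S\PP)  >T
[3,4] PP  lex  "which"
[4,5] ((S\PP)\PP)/N  lex  "no"
[5,6] N  lex  "today"
[4,6] (S\PP)\PP  >  k=5
[3,6] S\PP  <  k=4
[2,6] S  >  k=3
[6,7] (S\(PP/S))\S  lex  "map"
[2,7] S\(PP/S)  <  k=6
[0,7] S  <  k=2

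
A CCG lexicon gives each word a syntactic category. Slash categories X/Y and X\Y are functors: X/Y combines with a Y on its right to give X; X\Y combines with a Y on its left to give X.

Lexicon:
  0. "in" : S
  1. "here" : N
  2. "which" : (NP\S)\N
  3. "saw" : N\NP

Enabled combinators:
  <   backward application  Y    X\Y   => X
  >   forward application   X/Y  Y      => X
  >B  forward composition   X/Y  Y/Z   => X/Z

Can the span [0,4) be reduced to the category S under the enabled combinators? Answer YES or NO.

NO

S N (NP\S)\N N\NP
CKY chart[0,4] = {N}; S ∉ chart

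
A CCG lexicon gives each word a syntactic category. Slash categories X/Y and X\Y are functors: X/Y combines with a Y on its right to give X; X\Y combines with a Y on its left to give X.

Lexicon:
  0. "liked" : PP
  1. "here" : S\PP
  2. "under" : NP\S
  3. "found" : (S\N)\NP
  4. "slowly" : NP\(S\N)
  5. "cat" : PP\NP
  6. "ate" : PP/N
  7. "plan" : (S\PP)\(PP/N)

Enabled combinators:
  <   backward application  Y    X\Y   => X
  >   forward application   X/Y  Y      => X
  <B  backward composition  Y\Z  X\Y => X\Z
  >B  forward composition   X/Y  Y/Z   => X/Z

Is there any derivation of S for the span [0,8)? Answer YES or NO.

[0,8] S   <
  [0,6] PP   <
    [0,3] NP   <
      [0,1] "liked" : PP
      [1,3] NP\PP   <B
        [1,2] "here" : S\PP
        [2,3] "under" : NP\S
    [3,6] PP\NP   <B
      [3,5] NP\NP   <B
        [3,4] "found" : (S\N)\NP
        [4,5] "slowly" : NP\(S\N)
      [5,6] "cat" : PP\NP
  [6,8] S\PP   <
    [6,7] "ate" : PP/N
    [7,8] "plan" : (S\PP)\(PP/N)

YES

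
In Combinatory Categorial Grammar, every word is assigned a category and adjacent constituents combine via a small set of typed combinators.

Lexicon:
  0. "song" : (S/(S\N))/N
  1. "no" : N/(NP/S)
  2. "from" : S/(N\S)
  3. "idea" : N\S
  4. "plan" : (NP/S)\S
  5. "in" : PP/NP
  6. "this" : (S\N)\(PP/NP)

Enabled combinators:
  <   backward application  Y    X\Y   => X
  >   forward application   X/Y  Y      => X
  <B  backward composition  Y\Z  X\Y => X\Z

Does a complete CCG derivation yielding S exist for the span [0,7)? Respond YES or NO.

YES

[0,7] S   >
  [0,5] S/(S\N)   >
    [0,1] "song" : (S/(S\N))/N
    [1,5] N   >
      [1,2] "no" : N/(NP/S)
      [2,5] NP/S   <
        [2,4] S   >
          [2,3] "from" : S/(N\S)
          [3,4] "idea" : N\S
        [4,5] "plan" : (NP/S)\S
  [5,7] S\N   <
    [5,6] "in" : PP/NP
    [6,7] "this" : (S\N)\(PP/NP)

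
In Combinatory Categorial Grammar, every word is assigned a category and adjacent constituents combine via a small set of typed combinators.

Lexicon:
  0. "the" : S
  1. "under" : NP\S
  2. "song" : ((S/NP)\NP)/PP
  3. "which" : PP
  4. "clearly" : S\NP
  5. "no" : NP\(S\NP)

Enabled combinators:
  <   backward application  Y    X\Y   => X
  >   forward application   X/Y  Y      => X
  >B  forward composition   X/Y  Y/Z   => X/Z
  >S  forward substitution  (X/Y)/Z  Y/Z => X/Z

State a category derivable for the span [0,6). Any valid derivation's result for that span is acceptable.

S

[0,6] S   >
  [0,4] S/NP   <
    [0,2] NP   <
      [0,1] "the" : S
      [1,2] "under" : NP\S
    [2,4] (S/NP)\NP   >
      [2,3] "song" : ((S/NP)\NP)/PP
      [3,4] "which" : PP
  [4,6] NP   <
    [4,5] "clearly" : S\NP
    [5,6] "no" : NP\(S\NP)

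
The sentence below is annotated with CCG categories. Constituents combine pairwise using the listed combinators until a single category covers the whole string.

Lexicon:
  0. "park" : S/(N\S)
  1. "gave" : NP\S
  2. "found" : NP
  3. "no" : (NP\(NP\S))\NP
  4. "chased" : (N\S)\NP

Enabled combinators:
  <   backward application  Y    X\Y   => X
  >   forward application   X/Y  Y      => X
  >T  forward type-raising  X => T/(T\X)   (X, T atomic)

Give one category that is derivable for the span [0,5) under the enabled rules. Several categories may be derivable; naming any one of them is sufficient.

[0,5] S   >
  [0,1] "park" : S/(N\S)
  [1,5] N\S   <
    [1,4] NP   <
      [1,2] "gave" : NP\S
      [2,4] NP\(NP\S)   <
        [2,3] "found" : NP
        [3,4] "no" : (NP\(NP\S))\NP
    [4,5] "chased" : (N\S)\NP

S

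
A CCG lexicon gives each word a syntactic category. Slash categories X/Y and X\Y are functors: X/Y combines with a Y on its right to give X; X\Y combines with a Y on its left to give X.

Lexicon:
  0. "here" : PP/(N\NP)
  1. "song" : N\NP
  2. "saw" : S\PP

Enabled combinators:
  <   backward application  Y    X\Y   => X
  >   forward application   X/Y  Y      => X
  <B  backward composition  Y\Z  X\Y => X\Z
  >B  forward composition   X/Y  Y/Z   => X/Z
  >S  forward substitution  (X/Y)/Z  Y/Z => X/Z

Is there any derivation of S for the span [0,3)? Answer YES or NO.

YES

[0,3] S   <
  [0,2] PP   >
    [0,1] "here" : PP/(N\NP)
    [1,2] "song" : N\NP
  [2,3] "saw" : S\PP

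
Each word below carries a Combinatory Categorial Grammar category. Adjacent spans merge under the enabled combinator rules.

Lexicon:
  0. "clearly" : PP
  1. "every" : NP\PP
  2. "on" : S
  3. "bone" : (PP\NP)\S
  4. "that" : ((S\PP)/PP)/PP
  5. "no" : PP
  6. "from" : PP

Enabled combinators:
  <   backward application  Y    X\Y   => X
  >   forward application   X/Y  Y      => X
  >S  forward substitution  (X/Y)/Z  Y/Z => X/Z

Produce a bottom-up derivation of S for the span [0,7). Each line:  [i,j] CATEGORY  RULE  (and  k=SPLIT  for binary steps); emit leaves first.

[0,1] PP  lex  "clearly"
[1,2] NP\PP  lex  "every"
[0,2] NP  <  k=1
[2,3] S  lex  "on"
[3,4] (PP\NP)\S  lex  "bone"
[2,4] PP\NP  <  k=3
[0,4] PP  <  k=2
[4,5] ((S\PP)/PP)/PP  lex  "that"
[5,6] PP  lex  "no"
[4,6] (S\PP)/PP  >  k=5
[6,7] PP  lex  "from"
[4,7] S\PP  >  k=6
[0,7] S  <  k=4

[0,7] S   <
  [0,4] PP   <
    [0,2] NP   <
      [0,1] "clearly" : PP
      [1,2] "every" : NP\PP
    [2,4] PP\NP   <
      [2,3] "on" : S
      [3,4] "bone" : (PP\NP)\S
  [4,7] S\PP   >
    [4,6] (S\PP)/PP   >
      [4,5] "that" : ((S\PP)/PP)/PP
      [5,6] "no" : PP
    [6,7] "from" : PP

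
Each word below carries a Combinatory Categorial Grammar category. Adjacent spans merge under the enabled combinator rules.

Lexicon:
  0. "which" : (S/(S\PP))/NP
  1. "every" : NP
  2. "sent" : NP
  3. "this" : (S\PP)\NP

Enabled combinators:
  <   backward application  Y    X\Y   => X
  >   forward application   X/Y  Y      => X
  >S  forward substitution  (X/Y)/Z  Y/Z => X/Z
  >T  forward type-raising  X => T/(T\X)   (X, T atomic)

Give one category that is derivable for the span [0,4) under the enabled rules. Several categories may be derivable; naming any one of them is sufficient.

S

[0,4] S   >
  [0,2] S/(S\PP)   >
    [0,1] "which" : (S/(S\PP))/NP
    [1,2] "every" : NP
  [2,4] S\PP   <
    [2,3] "sent" : NP
    [3,4] "this" : (S\PP)\NP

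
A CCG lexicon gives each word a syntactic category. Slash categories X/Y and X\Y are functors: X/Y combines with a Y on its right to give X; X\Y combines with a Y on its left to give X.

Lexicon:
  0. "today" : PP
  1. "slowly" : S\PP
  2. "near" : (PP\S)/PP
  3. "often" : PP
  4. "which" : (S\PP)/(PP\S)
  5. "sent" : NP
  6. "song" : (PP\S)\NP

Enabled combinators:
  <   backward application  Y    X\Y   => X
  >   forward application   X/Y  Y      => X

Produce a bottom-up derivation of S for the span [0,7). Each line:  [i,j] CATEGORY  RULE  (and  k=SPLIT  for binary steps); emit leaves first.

[0,7] S   <
  [0,4] PP   <
    [0,2] S   <
      [0,1] "today" : PP
      [1,2] "slowly" : S\PP
    [2,4] PP\S   >
      [2,3] "near" : (PP\S)/PP
      [3,4] "often" : PP
  [4,7] S\PP   >
    [4,5] "which" : (S\PP)/(PP\S)
    [5,7] PP\S   <
      [5,6] "sent" : NP
      [6,7] "song" : (PP\S)\NP

[0,1] PP  lex  "today"
[1,2] S\PP  lex  "slowly"
[0,2] S  <  k=1
[2,3] (PP\S)/PP  lex  "near"
[3,4] PP  lex  "often"
[2,4] PP\S  >  k=3
[0,4] PP  <  k=2
[4,5] (S\PP)/(PP\S)  lex  "which"
[5,6] NP  lex  "sent"
[6,7] (PP\S)\NP  lex  "song"
[5,7] PP\S  <  k=6
[4,7] S\PP  >  k=5
[0,7] S  <  k=4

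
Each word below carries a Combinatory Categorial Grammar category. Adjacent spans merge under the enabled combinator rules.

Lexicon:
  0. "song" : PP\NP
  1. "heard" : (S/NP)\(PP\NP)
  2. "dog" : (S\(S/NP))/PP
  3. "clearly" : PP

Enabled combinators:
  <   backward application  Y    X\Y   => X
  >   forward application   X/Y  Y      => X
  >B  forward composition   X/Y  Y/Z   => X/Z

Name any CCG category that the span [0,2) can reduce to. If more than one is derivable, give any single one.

S/NP

[0,4] S   <
  [0,2] S/NP   <
    [0,1] "song" : PP\NP
    [1,2] "heard" : (S/NP)\(PP\NP)
  [2,4] S\(S/NP)   >
    [2,3] "dog" : (S\(S/NP))/PP
    [3,4] "clearly" : PP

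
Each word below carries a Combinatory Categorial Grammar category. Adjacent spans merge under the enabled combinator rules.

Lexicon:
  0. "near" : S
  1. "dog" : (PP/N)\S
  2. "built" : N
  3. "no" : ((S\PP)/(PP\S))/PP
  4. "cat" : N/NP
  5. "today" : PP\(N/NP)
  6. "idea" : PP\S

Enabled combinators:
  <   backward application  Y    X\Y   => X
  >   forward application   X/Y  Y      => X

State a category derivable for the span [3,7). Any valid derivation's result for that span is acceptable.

S\PP

[0,7] S   <
  [0,3] PP   >
    [0,2] PP/N   <
      [0,1] "near" : S
      [1,2] "dog" : (PP/N)\S
    [2,3] "built" : N
  [3,7] S\PP   >
    [3,6] (S\PP)/(PP\S)   >
      [3,4] "no" : ((S\PP)/(PP\S))/PP
      [4,6] PP   <
        [4,5] "cat" : N/NP
        [5,6] "today" : PP\(N/NP)
    [6,7] "idea" : PP\S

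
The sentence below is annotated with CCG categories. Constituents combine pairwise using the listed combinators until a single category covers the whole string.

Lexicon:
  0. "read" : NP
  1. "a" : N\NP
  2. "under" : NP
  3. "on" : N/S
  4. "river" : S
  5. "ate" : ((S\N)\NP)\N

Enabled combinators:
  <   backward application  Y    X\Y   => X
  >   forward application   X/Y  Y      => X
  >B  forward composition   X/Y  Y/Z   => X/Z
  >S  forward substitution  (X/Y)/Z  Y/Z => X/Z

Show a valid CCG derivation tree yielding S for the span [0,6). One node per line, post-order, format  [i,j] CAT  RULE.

[0,1] NP  lex  "read"
[1,2] N\NP  lex  "a"
[0,2] N  <  k=1
[2,3] NP  lex  "under"
[3,4] N/S  lex  "on"
[4,5] S  lex  "river"
[3,5] N  >  k=4
[5,6] ((S\N)\NP)\N  lex  "ate"
[3,6] (S\N)\NP  <  k=5
[2,6] S\N  <  k=3
[0,6] S  <  k=2

[0,6] S   <
  [0,2] N   <
    [0,1] "read" : NP
    [1,2] "a" : N\NP
  [2,6] S\N   <
    [2,3] "under" : NP
    [3,6] (S\N)\NP   <
      [3,5] N   >
        [3,4] "on" : N/S
        [4,5] "river" : S
      [5,6] "ate" : ((S\N)\NP)\N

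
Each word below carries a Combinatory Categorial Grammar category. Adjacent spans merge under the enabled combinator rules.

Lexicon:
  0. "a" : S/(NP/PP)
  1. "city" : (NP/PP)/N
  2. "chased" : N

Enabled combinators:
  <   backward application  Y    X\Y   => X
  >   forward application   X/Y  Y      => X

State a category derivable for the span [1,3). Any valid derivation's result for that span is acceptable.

NP/PP

[0,3] S   >
  [0,1] "a" : S/(NP/PP)
  [1,3] NP/PP   >
    [1,2] "city" : (NP/PP)/N
    [2,3] "chased" : N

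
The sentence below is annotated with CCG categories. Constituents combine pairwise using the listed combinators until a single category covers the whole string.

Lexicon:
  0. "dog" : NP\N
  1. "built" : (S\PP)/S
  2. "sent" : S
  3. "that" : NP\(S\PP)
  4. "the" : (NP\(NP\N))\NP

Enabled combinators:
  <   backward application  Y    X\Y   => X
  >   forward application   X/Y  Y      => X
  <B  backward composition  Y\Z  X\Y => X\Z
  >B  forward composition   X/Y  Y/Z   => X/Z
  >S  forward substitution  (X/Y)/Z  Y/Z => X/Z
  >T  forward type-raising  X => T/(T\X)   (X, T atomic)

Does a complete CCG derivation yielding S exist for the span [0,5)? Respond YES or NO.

NP\N (S\PP)/S S NP\(S\PP) (NP\(NP\N))\NP
CKY chart[0,5] = {N/(N\NP), NP, NP/(NP\NP), PP/(PP\NP), S/(S\NP)}; S ∉ chart

NO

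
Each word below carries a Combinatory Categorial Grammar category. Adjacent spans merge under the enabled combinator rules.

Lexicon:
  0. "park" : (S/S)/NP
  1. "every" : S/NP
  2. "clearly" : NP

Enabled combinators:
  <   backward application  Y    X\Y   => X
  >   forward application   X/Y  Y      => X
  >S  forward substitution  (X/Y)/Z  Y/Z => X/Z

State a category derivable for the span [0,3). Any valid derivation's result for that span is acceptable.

[0,3] S   >
  [0,2] S/NP   >S
    [0,1] "park" : (S/S)/NP
    [1,2] "every" : S/NP
  [2,3] "clearly" : NP

S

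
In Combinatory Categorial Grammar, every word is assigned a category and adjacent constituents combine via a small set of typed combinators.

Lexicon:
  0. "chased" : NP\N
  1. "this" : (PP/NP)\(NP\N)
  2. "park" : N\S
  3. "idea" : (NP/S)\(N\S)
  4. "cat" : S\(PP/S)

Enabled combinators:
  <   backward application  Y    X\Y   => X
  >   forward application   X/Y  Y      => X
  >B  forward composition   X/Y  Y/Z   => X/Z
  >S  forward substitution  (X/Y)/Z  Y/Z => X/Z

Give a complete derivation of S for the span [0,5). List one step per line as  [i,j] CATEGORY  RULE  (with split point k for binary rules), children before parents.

[0,5] S   <
  [0,4] PP/S   >B
    [0,2] PP/NP   <
      [0,1] "chased" : NP\N
      [1,2] "this" : (PP/NP)\(NP\N)
    [2,4] NP/S   <
      [2,3] "park" : N\S
      [3,4] "idea" : (NP/S)\(N\S)
  [4,5] "cat" : S\(PP/S)

[0,1] NP\N  lex  "chased"
[1,2] (PP/NP)\(NP\N)  lex  "this"
[0,2] PP/NP  <  k=1
[2,3] N\S  lex  "park"
[3,4] (NP/S)\(N\S)  lex  "idea"
[2,4] NP/S  <  k=3
[0,4] PP/S  >B  k=2
[4,5] S\(PP/S)  lex  "cat"
[0,5] S  <  k=4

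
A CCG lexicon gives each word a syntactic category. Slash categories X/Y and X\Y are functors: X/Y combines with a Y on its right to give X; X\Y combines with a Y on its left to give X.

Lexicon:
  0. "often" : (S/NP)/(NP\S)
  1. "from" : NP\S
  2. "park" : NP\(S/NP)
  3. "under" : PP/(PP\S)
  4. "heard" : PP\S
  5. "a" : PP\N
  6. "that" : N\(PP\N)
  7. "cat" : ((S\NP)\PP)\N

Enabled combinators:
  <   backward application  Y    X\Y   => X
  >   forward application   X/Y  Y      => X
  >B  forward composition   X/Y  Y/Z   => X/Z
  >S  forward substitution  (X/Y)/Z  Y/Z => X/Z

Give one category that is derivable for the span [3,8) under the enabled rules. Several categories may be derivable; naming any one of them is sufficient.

S\NP

[0,8] S   <
  [0,3] NP   <
    [0,2] S/NP   >
      [0,1] "often" : (S/NP)/(NP\S)
      [1,2] "from" : NP\S
    [2,3] "park" : NP\(S/NP)
  [3,8] S\NP   <
    [3,5] PP   >
      [3,4] "under" : PP/(PP\S)
      [4,5] "heard" : PP\S
    [5,8] (S\NP)\PP   <
      [5,7] N   <
        [5,6] "a" : PP\N
        [6,7] "that" : N\(PP\N)
      [7,8] "cat" : ((S\NP)\PP)\N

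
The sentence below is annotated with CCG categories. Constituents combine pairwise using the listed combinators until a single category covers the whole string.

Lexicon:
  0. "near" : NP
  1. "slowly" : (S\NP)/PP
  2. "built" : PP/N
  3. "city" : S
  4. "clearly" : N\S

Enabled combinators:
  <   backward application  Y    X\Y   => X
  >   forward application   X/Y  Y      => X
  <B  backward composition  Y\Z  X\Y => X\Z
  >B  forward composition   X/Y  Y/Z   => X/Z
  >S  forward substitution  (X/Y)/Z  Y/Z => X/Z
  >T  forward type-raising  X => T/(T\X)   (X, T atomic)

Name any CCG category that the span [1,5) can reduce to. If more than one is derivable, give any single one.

S\NP

[0,5] S   >
  [0,1] S/(S\NP)   >T
    [0,1] "near" : NP
  [1,5] S\NP   >
    [1,2] "slowly" : (S\NP)/PP
    [2,5] PP   >
      [2,3] "built" : PP/N
      [3,5] N   >
        [3,4] N/(N\S)   >T
          [3,4] "city" : S
        [4,5] "clearly" : N\S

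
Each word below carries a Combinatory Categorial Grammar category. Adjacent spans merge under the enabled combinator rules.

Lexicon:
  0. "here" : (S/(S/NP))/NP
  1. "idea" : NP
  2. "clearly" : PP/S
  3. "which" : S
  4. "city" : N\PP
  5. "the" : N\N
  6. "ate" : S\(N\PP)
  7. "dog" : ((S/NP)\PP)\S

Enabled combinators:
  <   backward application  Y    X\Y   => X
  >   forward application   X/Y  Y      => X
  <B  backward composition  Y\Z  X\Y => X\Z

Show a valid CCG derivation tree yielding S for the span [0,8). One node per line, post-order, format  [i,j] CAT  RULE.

[0,1] (S/(S/NP))/NP  lex  "here"
[1,2] NP  lex  "idea"
[0,2] S/(S/NP)  >  k=1
[2,3] PP/S  lex  "clearly"
[3,4] S  lex  "which"
[2,4] PP  >  k=3
[4,5] N\PP  lex  "city"
[5,6] N\N  lex  "the"
[4,6] N\PP  <B  k=5
[6,7] S\(N\PP)  lex  "ate"
[4,7] S  <  k=6
[7,8] ((S/NP)\PP)\S  lex  "dog"
[4,8] (S/NP)\PP  <  k=7
[2,8] S/NP  <  k=4
[0,8] S  >  k=2

[0,8] S   >
  [0,2] S/(S/NP)   >
    [0,1] "here" : (S/(S/NP))/NP
    [1,2] "idea" : NP
  [2,8] S/NP   <
    [2,4] PP   >
      [2,3] "clearly" : PP/S
      [3,4] "which" : S
    [4,8] (S/NP)\PP   <
      [4,7] S   <
        [4,6] N\PP   <B
          [4,5] "city" : N\PP
          [5,6] "the" : N\N
        [6,7] "ate" : S\(N\PP)
      [7,8] "dog" : ((S/NP)\PP)\S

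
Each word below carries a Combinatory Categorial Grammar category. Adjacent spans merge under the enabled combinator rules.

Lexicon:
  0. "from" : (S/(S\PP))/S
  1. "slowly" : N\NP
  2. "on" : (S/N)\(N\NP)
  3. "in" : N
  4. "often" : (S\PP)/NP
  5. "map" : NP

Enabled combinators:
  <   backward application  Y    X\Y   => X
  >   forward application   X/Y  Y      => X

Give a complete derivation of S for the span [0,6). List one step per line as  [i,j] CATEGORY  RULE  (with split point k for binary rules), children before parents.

[0,1] (S/(S\PP))/S  lex  "from"
[1,2] N\NP  lex  "slowly"
[2,3] (S/N)\(N\NP)  lex  "on"
[1,3] S/N  <  k=2
[3,4] N  lex  "in"
[1,4] S  >  k=3
[0,4] S/(S\PP)  >  k=1
[4,5] (S\PP)/NP  lex  "often"
[5,6] NP  lex  "map"
[4,6] S\PP  >  k=5
[0,6] S  >  k=4

[0,6] S   >
  [0,4] S/(S\PP)   >
    [0,1] "from" : (S/(S\PP))/S
    [1,4] S   >
      [1,3] S/N   <
        [1,2] "slowly" : N\NP
        [2,3] "on" : (S/N)\(N\NP)
      [3,4] "in" : N
  [4,6] S\PP   >
    [4,5] "often" : (S\PP)/NP
    [5,6] "map" : NP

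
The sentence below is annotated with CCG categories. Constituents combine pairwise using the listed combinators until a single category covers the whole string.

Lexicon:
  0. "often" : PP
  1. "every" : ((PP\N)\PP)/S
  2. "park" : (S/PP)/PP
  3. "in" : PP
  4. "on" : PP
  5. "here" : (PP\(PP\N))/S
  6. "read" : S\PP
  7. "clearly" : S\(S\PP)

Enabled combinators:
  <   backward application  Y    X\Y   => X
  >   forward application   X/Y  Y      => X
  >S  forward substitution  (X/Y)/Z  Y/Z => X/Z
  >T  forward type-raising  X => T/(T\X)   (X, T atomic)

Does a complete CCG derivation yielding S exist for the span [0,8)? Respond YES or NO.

PP ((PP\N)\PP)/S (S/PP)/PP PP PP (PP\(PP\N))/S S\PP S\(S\PP)
CKY chart[0,8] = {N/(N\PP), NP/(NP\PP), PP, PP/(PP\PP), S/(S\PP)}; S ∉ chart

NO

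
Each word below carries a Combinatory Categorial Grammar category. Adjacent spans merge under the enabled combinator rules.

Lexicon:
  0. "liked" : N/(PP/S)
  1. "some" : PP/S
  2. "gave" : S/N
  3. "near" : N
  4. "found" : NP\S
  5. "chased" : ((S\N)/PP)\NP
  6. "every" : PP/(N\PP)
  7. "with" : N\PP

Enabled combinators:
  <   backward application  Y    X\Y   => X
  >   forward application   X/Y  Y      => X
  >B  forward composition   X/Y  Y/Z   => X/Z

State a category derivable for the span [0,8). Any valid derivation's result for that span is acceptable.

S

[0,8] S   <
  [0,2] N   >
    [0,1] "liked" : N/(PP/S)
    [1,2] "some" : PP/S
  [2,8] S\N   >
    [2,6] (S\N)/PP   <
      [2,5] NP   <
        [2,4] S   >
          [2,3] "gave" : S/N
          [3,4] "near" : N
        [4,5] "found" : NP\S
      [5,6] "chased" : ((S\N)/PP)\NP
    [6,8] PP   >
      [6,7] "every" : PP/(N\PP)
      [7,8] "with" : N\PP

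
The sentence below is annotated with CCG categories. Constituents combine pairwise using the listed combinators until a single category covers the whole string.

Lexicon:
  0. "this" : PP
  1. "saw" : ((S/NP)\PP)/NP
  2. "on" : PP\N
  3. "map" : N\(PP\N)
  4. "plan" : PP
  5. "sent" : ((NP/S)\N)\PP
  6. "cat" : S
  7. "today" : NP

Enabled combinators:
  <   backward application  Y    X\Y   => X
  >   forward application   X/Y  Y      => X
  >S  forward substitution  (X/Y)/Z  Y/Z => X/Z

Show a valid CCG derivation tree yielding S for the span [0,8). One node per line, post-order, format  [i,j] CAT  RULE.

[0,1] PP  lex  "this"
[1,2] ((S/NP)\PP)/NP  lex  "saw"
[2,3] PP\N  lex  "on"
[3,4] N\(PP\N)  lex  "map"
[2,4] N  <  k=3
[4,5] PP  lex  "plan"
[5,6] ((NP/S)\N)\PP  lex  "sent"
[4,6] (NP/S)\N  <  k=5
[2,6] NP/S  <  k=4
[6,7] S  lex  "cat"
[2,7] NP  >  k=6
[1,7] (S/NP)\PP  >  k=2
[0,7] S/NP  <  k=1
[7,8] NP  lex  "today"
[0,8] S  >  k=7

[0,8] S   >
  [0,7] S/NP   <
    [0,1] "this" : PP
    [1,7] (S/NP)\PP   >
      [1,2] "saw" : ((S/NP)\PP)/NP
      [2,7] NP   >
        [2,6] NP/S   <
          [2,4] N   <
            [2,3] "on" : PP\N
            [3,4] "map" : N\(PP\N)
          [4,6] (NP/S)\N   <
            [4,5] "plan" : PP
            [5,6] "sent" : ((NP/S)\N)\PP
        [6,7] "cat" : S
  [7,8] "today" : NP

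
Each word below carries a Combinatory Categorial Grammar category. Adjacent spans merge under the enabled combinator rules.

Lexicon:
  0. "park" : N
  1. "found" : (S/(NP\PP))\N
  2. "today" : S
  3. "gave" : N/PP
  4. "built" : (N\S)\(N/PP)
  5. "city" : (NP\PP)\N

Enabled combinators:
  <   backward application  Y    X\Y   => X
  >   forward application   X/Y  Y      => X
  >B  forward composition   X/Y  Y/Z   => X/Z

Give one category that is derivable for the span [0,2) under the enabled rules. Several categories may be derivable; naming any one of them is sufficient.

S/(NP\PP)

[0,6] S   >
  [0,2] S/(NP\PP)   <
    [0,1] "park" : N
    [1,2] "found" : (S/(NP\PP))\N
  [2,6] NP\PP   <
    [2,5] N   <
      [2,3] "today" : S
      [3,5] N\S   <
        [3,4] "gave" : N/PP
        [4,5] "built" : (N\S)\(N/PP)
    [5,6] "city" : (NP\PP)\N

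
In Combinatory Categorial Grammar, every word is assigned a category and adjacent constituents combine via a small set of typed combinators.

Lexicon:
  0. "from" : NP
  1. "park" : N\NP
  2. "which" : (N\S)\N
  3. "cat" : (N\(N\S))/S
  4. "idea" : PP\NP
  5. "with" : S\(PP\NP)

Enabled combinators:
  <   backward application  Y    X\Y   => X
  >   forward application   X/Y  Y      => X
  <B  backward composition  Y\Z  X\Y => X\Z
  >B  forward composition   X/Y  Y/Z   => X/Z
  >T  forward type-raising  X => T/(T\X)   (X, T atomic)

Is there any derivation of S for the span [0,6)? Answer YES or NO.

NO

NP N\NP (N\S)\N (N\(N\S))/S PP\NP S\(PP\NP)
CKY chart[0,6] = {N, N/(N\N), NP/(NP\N), PP/(PP\N), S/(S\N)}; S ∉ chart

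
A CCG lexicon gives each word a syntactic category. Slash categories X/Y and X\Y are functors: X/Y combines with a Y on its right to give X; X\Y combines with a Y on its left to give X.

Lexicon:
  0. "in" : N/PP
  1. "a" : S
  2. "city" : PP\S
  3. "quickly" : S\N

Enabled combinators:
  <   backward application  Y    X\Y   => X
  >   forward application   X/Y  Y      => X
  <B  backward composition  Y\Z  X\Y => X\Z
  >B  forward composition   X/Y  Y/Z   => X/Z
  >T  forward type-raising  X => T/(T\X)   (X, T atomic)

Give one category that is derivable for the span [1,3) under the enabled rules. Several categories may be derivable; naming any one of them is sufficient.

PP

[0,4] S   <
  [0,3] N   >
    [0,1] "in" : N/PP
    [1,3] PP   <
      [1,2] "a" : S
      [2,3] "city" : PP\S
  [3,4] "quickly" : S\N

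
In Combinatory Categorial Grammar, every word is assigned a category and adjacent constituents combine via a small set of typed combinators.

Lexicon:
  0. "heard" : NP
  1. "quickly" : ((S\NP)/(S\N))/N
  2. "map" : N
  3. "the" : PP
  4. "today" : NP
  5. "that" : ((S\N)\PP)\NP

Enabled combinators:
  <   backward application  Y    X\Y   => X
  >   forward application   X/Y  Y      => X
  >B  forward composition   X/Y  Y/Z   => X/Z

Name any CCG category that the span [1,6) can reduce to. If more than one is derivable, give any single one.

S\NP

[0,6] S   <
  [0,1] "heard" : NP
  [1,6] S\NP   >
    [1,3] (S\NP)/(S\N)   >
      [1,2] "quickly" : ((S\NP)/(S\N))/N
      [2,3] "map" : N
    [3,6] S\N   <
      [3,4] "the" : PP
      [4,6] (S\N)\PP   <
        [4,5] "today" : NP
        [5,6] "that" : ((S\N)\PP)\NP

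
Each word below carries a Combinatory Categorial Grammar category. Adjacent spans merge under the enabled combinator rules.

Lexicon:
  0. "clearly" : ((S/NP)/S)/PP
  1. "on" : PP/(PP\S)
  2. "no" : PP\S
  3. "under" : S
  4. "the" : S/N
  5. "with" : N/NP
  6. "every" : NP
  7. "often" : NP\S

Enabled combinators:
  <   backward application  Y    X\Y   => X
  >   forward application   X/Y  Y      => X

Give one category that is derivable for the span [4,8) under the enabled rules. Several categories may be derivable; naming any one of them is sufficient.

NP

[0,8] S   >
  [0,4] S/NP   >
    [0,3] (S/NP)/S   >
      [0,1] "clearly" : ((S/NP)/S)/PP
      [1,3] PP   >
        [1,2] "on" : PP/(PP\S)
        [2,3] "no" : PP\S
    [3,4] "under" : S
  [4,8] NP   <
    [4,7] S   >
      [4,5] "the" : S/N
      [5,7] N   >
        [5,6] "with" : N/NP
        [6,7] "every" : NP
    [7,8] "often" : NP\S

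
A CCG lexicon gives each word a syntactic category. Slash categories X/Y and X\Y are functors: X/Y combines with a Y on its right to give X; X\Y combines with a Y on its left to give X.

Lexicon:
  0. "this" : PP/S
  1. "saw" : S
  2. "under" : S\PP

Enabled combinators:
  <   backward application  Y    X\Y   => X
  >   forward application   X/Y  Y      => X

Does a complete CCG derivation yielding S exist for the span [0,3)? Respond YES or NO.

[0,3] S   <
  [0,2] PP   >
    [0,1] "this" : PP/S
    [1,2] "saw" : S
  [2,3] "under" : S\PP

YES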